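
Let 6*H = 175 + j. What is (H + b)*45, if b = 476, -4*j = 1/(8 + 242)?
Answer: 9092997/400 ≈ 22733.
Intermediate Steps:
j = -1/1000 (j = -1/(4*(8 + 242)) = -¼/250 = -¼*1/250 = -1/1000 ≈ -0.0010000)
H = 58333/2000 (H = (175 - 1/1000)/6 = (⅙)*(174999/1000) = 58333/2000 ≈ 29.167)
(H + b)*45 = (58333/2000 + 476)*45 = (1010333/2000)*45 = 9092997/400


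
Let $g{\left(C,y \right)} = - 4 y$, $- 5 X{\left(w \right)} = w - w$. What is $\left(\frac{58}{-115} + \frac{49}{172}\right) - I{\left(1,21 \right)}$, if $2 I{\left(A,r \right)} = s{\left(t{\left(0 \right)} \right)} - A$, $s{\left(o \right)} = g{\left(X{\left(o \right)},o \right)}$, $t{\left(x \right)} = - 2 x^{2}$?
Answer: $\frac{5549}{19780} \approx 0.28054$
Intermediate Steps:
$X{\left(w \right)} = 0$ ($X{\left(w \right)} = - \frac{w - w}{5} = \left(- \frac{1}{5}\right) 0 = 0$)
$s{\left(o \right)} = - 4 o$
$I{\left(A,r \right)} = - \frac{A}{2}$ ($I{\left(A,r \right)} = \frac{- 4 \left(- 2 \cdot 0^{2}\right) - A}{2} = \frac{- 4 \left(\left(-2\right) 0\right) - A}{2} = \frac{\left(-4\right) 0 - A}{2} = \frac{0 - A}{2} = \frac{\left(-1\right) A}{2} = - \frac{A}{2}$)
$\left(\frac{58}{-115} + \frac{49}{172}\right) - I{\left(1,21 \right)} = \left(\frac{58}{-115} + \frac{49}{172}\right) - \left(- \frac{1}{2}\right) 1 = \left(58 \left(- \frac{1}{115}\right) + 49 \cdot \frac{1}{172}\right) - - \frac{1}{2} = \left(- \frac{58}{115} + \frac{49}{172}\right) + \frac{1}{2} = - \frac{4341}{19780} + \frac{1}{2} = \frac{5549}{19780}$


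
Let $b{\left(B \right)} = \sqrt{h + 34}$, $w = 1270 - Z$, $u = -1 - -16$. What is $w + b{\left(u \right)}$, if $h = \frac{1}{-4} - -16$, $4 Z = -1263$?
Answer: $\frac{6343}{4} + \frac{\sqrt{199}}{2} \approx 1592.8$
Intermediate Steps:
$Z = - \frac{1263}{4}$ ($Z = \frac{1}{4} \left(-1263\right) = - \frac{1263}{4} \approx -315.75$)
$h = \frac{63}{4}$ ($h = - \frac{1}{4} + 16 = \frac{63}{4} \approx 15.75$)
$u = 15$ ($u = -1 + 16 = 15$)
$w = \frac{6343}{4}$ ($w = 1270 - - \frac{1263}{4} = 1270 + \frac{1263}{4} = \frac{6343}{4} \approx 1585.8$)
$b{\left(B \right)} = \frac{\sqrt{199}}{2}$ ($b{\left(B \right)} = \sqrt{\frac{63}{4} + 34} = \sqrt{\frac{199}{4}} = \frac{\sqrt{199}}{2}$)
$w + b{\left(u \right)} = \frac{6343}{4} + \frac{\sqrt{199}}{2}$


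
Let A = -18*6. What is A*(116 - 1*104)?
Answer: -1296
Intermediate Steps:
A = -108
A*(116 - 1*104) = -108*(116 - 1*104) = -108*(116 - 104) = -108*12 = -1296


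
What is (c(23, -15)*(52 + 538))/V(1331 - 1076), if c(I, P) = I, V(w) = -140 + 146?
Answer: 6785/3 ≈ 2261.7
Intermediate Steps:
V(w) = 6
(c(23, -15)*(52 + 538))/V(1331 - 1076) = (23*(52 + 538))/6 = (23*590)*(1/6) = 13570*(1/6) = 6785/3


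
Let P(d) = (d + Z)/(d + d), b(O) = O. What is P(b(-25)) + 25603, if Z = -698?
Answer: 1280873/50 ≈ 25617.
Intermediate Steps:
P(d) = (-698 + d)/(2*d) (P(d) = (d - 698)/(d + d) = (-698 + d)/((2*d)) = (-698 + d)*(1/(2*d)) = (-698 + d)/(2*d))
P(b(-25)) + 25603 = (1/2)*(-698 - 25)/(-25) + 25603 = (1/2)*(-1/25)*(-723) + 25603 = 723/50 + 25603 = 1280873/50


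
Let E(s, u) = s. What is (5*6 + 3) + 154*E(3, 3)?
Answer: 495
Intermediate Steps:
(5*6 + 3) + 154*E(3, 3) = (5*6 + 3) + 154*3 = (30 + 3) + 462 = 33 + 462 = 495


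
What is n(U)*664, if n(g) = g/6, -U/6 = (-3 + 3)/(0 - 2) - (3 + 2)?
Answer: 3320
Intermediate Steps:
U = 30 (U = -6*((-3 + 3)/(0 - 2) - (3 + 2)) = -6*(0/(-2) - 1*5) = -6*(0*(-1/2) - 5) = -6*(0 - 5) = -6*(-5) = 30)
n(g) = g/6 (n(g) = g*(1/6) = g/6)
n(U)*664 = ((1/6)*30)*664 = 5*664 = 3320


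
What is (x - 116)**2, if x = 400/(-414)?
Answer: 586220944/42849 ≈ 13681.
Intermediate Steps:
x = -200/207 (x = 400*(-1/414) = -200/207 ≈ -0.96618)
(x - 116)**2 = (-200/207 - 116)**2 = (-24212/207)**2 = 586220944/42849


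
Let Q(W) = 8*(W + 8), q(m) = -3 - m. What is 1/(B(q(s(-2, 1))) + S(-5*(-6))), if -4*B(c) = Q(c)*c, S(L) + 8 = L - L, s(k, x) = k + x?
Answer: 1/16 ≈ 0.062500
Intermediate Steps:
Q(W) = 64 + 8*W (Q(W) = 8*(8 + W) = 64 + 8*W)
S(L) = -8 (S(L) = -8 + (L - L) = -8 + 0 = -8)
B(c) = -c*(64 + 8*c)/4 (B(c) = -(64 + 8*c)*c/4 = -c*(64 + 8*c)/4)
1/(B(q(s(-2, 1))) + S(-5*(-6))) = 1/(-2*(-3 - (-2 + 1))*(8 + (-3 - (-2 + 1))) - 8) = 1/(-2*(-3 - 1*(-1))*(8 + (-3 - 1*(-1))) - 8) = 1/(-2*(-3 + 1)*(8 + (-3 + 1)) - 8) = 1/(-2*(-2)*(8 - 2) - 8) = 1/(-2*(-2)*6 - 8) = 1/(24 - 8) = 1/16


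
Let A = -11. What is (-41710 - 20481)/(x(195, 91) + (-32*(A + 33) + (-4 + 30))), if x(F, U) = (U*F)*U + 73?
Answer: -62191/1614190 ≈ -0.038528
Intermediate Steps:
x(F, U) = 73 + F*U² (x(F, U) = (F*U)*U + 73 = F*U² + 73 = 73 + F*U²)
(-41710 - 20481)/(x(195, 91) + (-32*(A + 33) + (-4 + 30))) = (-41710 - 20481)/((73 + 195*91²) + (-32*(-11 + 33) + (-4 + 30))) = -62191/((73 + 195*8281) + (-32*22 + 26)) = -62191/((73 + 1614795) + (-704 + 26)) = -62191/(1614868 - 678) = -62191/1614190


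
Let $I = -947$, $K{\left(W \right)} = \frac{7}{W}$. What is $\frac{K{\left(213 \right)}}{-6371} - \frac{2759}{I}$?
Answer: $\frac{3744019828}{1285100781} \approx 2.9134$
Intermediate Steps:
$\frac{K{\left(213 \right)}}{-6371} - \frac{2759}{I} = \frac{7 \cdot \frac{1}{213}}{-6371} - \frac{2759}{-947} = 7 \cdot \frac{1}{213} \left(- \frac{1}{6371}\right) - - \frac{2759}{947} = \frac{7}{213} \left(- \frac{1}{6371}\right) + \frac{2759}{947} = - \frac{7}{1357023} + \frac{2759}{947} = \frac{3744019828}{1285100781}$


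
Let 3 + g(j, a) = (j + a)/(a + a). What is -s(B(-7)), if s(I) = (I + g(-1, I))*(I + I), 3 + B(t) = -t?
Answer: -11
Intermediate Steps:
B(t) = -3 - t
g(j, a) = -3 + (a + j)/(2*a) (g(j, a) = -3 + (j + a)/(a + a) = -3 + (a + j)/((2*a)) = -3 + (a + j)*(1/(2*a)) = -3 + (a + j)/(2*a))
s(I) = 2*I*(I + (-1 - 5*I)/(2*I)) (s(I) = (I + (-1 - 5*I)/(2*I))*(I + I) = (I + (-1 - 5*I)/(2*I))*(2*I) = 2*I*(I + (-1 - 5*I)/(2*I)))
-s(B(-7)) = -(-1 - 5*(-3 - 1*(-7)) + 2*(-3 - 1*(-7))²) = -(-1 - 5*(-3 + 7) + 2*(-3 + 7)²) = -(-1 - 5*4 + 2*4²) = -(-1 - 20 + 2*16) = -(-1 - 20 + 32) = -1*11 = -11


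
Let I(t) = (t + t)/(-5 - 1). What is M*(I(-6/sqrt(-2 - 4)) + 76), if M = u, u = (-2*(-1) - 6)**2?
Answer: 1216 - 16*I*sqrt(6)/3 ≈ 1216.0 - 13.064*I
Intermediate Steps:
u = 16 (u = (2 - 6)**2 = (-4)**2 = 16)
M = 16
I(t) = -t/3 (I(t) = (2*t)/(-6) = (2*t)*(-1/6) = -t/3)
M*(I(-6/sqrt(-2 - 4)) + 76) = 16*(-(-2)/(sqrt(-2 - 4)) + 76) = 16*(-(-2)/(sqrt(-6)) + 76) = 16*(-(-2)/(I*sqrt(6)) + 76) = 16*(-(-2)*(-I*sqrt(6)/6) + 76) = 16*(-I*sqrt(6)/3 + 76) = 16*(76 - I*sqrt(6)/3) = 1216 - 16*I*sqrt(6)/3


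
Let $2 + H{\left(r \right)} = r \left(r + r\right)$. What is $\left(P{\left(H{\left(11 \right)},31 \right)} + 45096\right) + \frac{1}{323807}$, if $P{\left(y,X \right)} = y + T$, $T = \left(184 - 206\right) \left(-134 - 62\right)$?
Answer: $\frac{16076369937}{323807} \approx 49648.0$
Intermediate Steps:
$H{\left(r \right)} = -2 + 2 r^{2}$ ($H{\left(r \right)} = -2 + r \left(r + r\right) = -2 + r 2 r = -2 + 2 r^{2}$)
$T = 4312$ ($T = \left(-22\right) \left(-196\right) = 4312$)
$P{\left(y,X \right)} = 4312 + y$ ($P{\left(y,X \right)} = y + 4312 = 4312 + y$)
$\left(P{\left(H{\left(11 \right)},31 \right)} + 45096\right) + \frac{1}{323807} = \left(\left(4312 - \left(2 - 2 \cdot 11^{2}\right)\right) + 45096\right) + \frac{1}{323807} = \left(\left(4312 + \left(-2 + 2 \cdot 121\right)\right) + 45096\right) + \frac{1}{323807} = \left(\left(4312 + \left(-2 + 242\right)\right) + 45096\right) + \frac{1}{323807} = \left(\left(4312 + 240\right) + 45096\right) + \frac{1}{323807} = \left(4552 + 45096\right) + \frac{1}{323807} = 49648 + \frac{1}{323807} = \frac{16076369937}{323807}$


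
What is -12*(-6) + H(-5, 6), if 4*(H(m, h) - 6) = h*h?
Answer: 87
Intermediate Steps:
H(m, h) = 6 + h²/4 (H(m, h) = 6 + (h*h)/4 = 6 + h²/4)
-12*(-6) + H(-5, 6) = -12*(-6) + (6 + (¼)*6²) = 72 + (6 + (¼)*36) = 72 + (6 + 9) = 72 + 15 = 87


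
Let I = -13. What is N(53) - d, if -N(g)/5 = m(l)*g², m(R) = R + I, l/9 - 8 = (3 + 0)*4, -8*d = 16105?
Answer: -18748015/8 ≈ -2.3435e+6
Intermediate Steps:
d = -16105/8 (d = -⅛*16105 = -16105/8 ≈ -2013.1)
l = 180 (l = 72 + 9*((3 + 0)*4) = 72 + 9*(3*4) = 72 + 9*12 = 72 + 108 = 180)
m(R) = -13 + R (m(R) = R - 13 = -13 + R)
N(g) = -835*g² (N(g) = -5*(-13 + 180)*g² = -835*g²)
N(53) - d = -835*53² - 1*(-16105/8) = -835*2809 + 16105/8 = -2345515 + 16105/8 = -18748015/8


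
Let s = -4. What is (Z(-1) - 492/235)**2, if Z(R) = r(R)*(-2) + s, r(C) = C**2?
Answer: 3617604/55225 ≈ 65.507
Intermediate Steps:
Z(R) = -4 - 2*R**2 (Z(R) = R**2*(-2) - 4 = -2*R**2 - 4 = -4 - 2*R**2)
(Z(-1) - 492/235)**2 = ((-4 - 2*(-1)**2) - 492/235)**2 = ((-4 - 2*1) - 492*1/235)**2 = ((-4 - 2) - 492/235)**2 = (-6 - 492/235)**2 = (-1902/235)**2 = 3617604/55225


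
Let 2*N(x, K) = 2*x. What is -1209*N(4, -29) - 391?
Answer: -5227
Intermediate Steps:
N(x, K) = x (N(x, K) = (2*x)/2 = x)
-1209*N(4, -29) - 391 = -1209*4 - 391 = -4836 - 391 = -5227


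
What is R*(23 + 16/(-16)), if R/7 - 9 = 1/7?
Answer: 1408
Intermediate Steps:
R = 64 (R = 63 + 7/7 = 63 + 7*(⅐) = 63 + 1 = 64)
R*(23 + 16/(-16)) = 64*(23 + 16/(-16)) = 64*(23 + 16*(-1/16)) = 64*(23 - 1) = 64*22 = 1408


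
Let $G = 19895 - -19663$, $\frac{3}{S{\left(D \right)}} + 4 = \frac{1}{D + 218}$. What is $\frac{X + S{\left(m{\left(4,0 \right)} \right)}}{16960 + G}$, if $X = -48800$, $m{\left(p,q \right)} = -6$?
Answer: $- \frac{20667118}{23935373} \approx -0.86345$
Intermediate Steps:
$S{\left(D \right)} = \frac{3}{-4 + \frac{1}{218 + D}}$ ($S{\left(D \right)} = \frac{3}{-4 + \frac{1}{D + 218}} = \frac{3}{-4 + \frac{1}{218 + D}}$)
$G = 39558$ ($G = 19895 + 19663 = 39558$)
$\frac{X + S{\left(m{\left(4,0 \right)} \right)}}{16960 + G} = \frac{-48800 + \frac{3 \left(-218 - -6\right)}{871 + 4 \left(-6\right)}}{16960 + 39558} = \frac{-48800 + \frac{3 \left(-218 + 6\right)}{871 - 24}}{56518} = \left(-48800 + 3 \cdot \frac{1}{847} \left(-212\right)\right) \frac{1}{56518} = \left(-48800 - \frac{636}{847}\right) \frac{1}{56518} = \left(- \frac{41334236}{847}\right) \frac{1}{56518} = - \frac{20667118}{23935373}$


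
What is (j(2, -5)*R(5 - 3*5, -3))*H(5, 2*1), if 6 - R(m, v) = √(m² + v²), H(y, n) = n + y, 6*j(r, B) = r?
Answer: 14 - 7*√109/3 ≈ -10.361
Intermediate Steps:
j(r, B) = r/6
R(m, v) = 6 - √(m² + v²)
(j(2, -5)*R(5 - 3*5, -3))*H(5, 2*1) = (((⅙)*2)*(6 - √((5 - 3*5)² + (-3)²)))*(2*1 + 5) = ((6 - √((5 - 15)² + 9))/3)*(2 + 5) = ((6 - √((-10)² + 9))/3)*7 = ((6 - √(100 + 9))/3)*7 = ((6 - √109)/3)*7 = (2 - √109/3)*7 = 14 - 7*√109/3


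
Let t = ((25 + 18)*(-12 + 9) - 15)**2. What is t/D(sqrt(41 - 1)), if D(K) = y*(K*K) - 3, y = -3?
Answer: -6912/41 ≈ -168.59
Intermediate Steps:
D(K) = -3 - 3*K**2 (D(K) = -3*K*K - 3 = -3*K**2 - 3 = -3 - 3*K**2)
t = 20736 (t = (43*(-3) - 15)**2 = (-129 - 15)**2 = (-144)**2 = 20736)
t/D(sqrt(41 - 1)) = 20736/(-3 - 3*(sqrt(41 - 1))**2) = 20736/(-3 - 3*(sqrt(40))**2) = 20736/(-3 - 3*(2*sqrt(10))**2) = 20736/(-3 - 3*40) = 20736/(-3 - 120) = 20736/(-123) = 20736*(-1/123) = -6912/41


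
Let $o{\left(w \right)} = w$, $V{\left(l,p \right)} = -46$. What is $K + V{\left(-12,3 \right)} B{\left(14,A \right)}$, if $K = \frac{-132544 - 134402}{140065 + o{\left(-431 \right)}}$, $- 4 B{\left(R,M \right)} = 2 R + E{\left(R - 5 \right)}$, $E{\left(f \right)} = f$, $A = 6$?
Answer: $\frac{59147321}{139634} \approx 423.59$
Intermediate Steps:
$B{\left(R,M \right)} = \frac{5}{4} - \frac{3 R}{4}$ ($B{\left(R,M \right)} = - \frac{2 R + \left(R - 5\right)}{4} = - \frac{2 R + \left(-5 + R\right)}{4} = - \frac{-5 + 3 R}{4} = \frac{5}{4} - \frac{3 R}{4}$)
$K = - \frac{133473}{69817}$ ($K = \frac{-132544 - 134402}{140065 - 431} = - \frac{266946}{139634} = \left(-266946\right) \frac{1}{139634} = - \frac{133473}{69817} \approx -1.9118$)
$K + V{\left(-12,3 \right)} B{\left(14,A \right)} = - \frac{133473}{69817} - 46 \left(\frac{5}{4} - \frac{21}{2}\right) = - \frac{133473}{69817} - - \frac{851}{2} = - \frac{133473}{69817} + \frac{851}{2} = \frac{59147321}{139634}$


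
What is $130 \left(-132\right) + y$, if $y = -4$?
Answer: $-17164$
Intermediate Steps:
$130 \left(-132\right) + y = 130 \left(-132\right) - 4 = -17160 - 4 = -17164$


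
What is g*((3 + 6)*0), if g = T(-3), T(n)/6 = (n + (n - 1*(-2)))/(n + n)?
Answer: 0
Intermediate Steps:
T(n) = 3*(2 + 2*n)/n (T(n) = 6*((n + (n - 1*(-2)))/(n + n)) = 6*((n + (n + 2))/((2*n))) = 6*((n + (2 + n))*(1/(2*n))) = 6*((2 + 2*n)*(1/(2*n))) = 6*((2 + 2*n)/(2*n)) = 3*(2 + 2*n)/n)
g = 4 (g = 6 + 6/(-3) = 6 + 6*(-1/3) = 6 - 2 = 4)
g*((3 + 6)*0) = 4*((3 + 6)*0) = 4*(9*0) = 4*0 = 0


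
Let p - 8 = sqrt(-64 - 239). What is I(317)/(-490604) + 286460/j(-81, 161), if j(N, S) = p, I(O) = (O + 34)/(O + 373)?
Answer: 258590696142661/41411883640 - 286460*I*sqrt(303)/367 ≈ 6244.4 - 13587.0*I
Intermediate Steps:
I(O) = (34 + O)/(373 + O)
p = 8 + I*sqrt(303) (p = 8 + sqrt(-64 - 239) = 8 + sqrt(-303) = 8 + I*sqrt(303) ≈ 8.0 + 17.407*I)
j(N, S) = 8 + I*sqrt(303)
I(317)/(-490604) + 286460/j(-81, 161) = ((34 + 317)/(373 + 317))/(-490604) + 286460/(8 + I*sqrt(303)) = (351/690)*(-1/490604) + 286460/(8 + I*sqrt(303)) = ((1/690)*351)*(-1/490604) + 286460/(8 + I*sqrt(303)) = (117/230)*(-1/490604) + 286460/(8 + I*sqrt(303)) = -117/112838920 + 286460/(8 + I*sqrt(303))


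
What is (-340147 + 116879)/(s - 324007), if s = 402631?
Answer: -55817/19656 ≈ -2.8397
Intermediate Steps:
(-340147 + 116879)/(s - 324007) = (-340147 + 116879)/(402631 - 324007) = -223268/78624 = -223268*1/78624 = -55817/19656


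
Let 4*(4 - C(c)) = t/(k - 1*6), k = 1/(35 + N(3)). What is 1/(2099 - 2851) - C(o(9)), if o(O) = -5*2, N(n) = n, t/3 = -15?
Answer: -361563/170704 ≈ -2.1181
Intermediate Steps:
t = -45 (t = 3*(-15) = -45)
k = 1/38 (k = 1/(35 + 3) = 1/38 ≈ 0.026316)
o(O) = -10
C(c) = 961/454 (C(c) = 4 - (-45)/(4*(1/38 - 1*6)) = 4 - (-45)/(4*(1/38 - 6)) = 4 - (-45)/(4*(-227/38)) = 4 - (-45)*(-38)/(4*227) = 4 - ¼*1710/227 = 4 - 855/454 = 961/454)
1/(2099 - 2851) - C(o(9)) = 1/(2099 - 2851) - 1*961/454 = 1/(-752) - 961/454 = -1/752 - 961/454 = -361563/170704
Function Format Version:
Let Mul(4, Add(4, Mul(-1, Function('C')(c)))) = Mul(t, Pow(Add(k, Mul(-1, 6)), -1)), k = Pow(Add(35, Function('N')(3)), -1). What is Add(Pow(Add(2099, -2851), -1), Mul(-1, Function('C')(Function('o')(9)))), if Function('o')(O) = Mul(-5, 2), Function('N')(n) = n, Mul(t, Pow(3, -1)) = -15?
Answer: Rational(-361563, 170704) ≈ -2.1181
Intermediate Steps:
t = -45 (t = Mul(3, -15) = -45)
k = Rational(1, 38) (k = Pow(Add(35, 3), -1) = Pow(38, -1) = Rational(1, 38) ≈ 0.026316)
Function('o')(O) = -10
Function('C')(c) = Rational(961, 454) (Function('C')(c) = Add(4, Mul(Rational(-1, 4), Mul(-45, Pow(Add(Rational(1, 38), Mul(-1, 6)), -1)))) = Add(4, Mul(Rational(-1, 4), Mul(-45, Pow(Add(Rational(1, 38), -6), -1)))) = Add(4, Mul(Rational(-1, 4), Mul(-45, Pow(Rational(-227, 38), -1)))) = Add(4, Mul(Rational(-1, 4), Mul(-45, Rational(-38, 227)))) = Add(4, Mul(Rational(-1, 4), Rational(1710, 227))) = Add(4, Rational(-855, 454)) = Rational(961, 454))
Add(Pow(Add(2099, -2851), -1), Mul(-1, Function('C')(Function('o')(9)))) = Add(Pow(Add(2099, -2851), -1), Mul(-1, Rational(961, 454))) = Add(Pow(-752, -1), Rational(-961, 454)) = Add(Rational(-1, 752), Rational(-961, 454)) = Rational(-361563, 170704)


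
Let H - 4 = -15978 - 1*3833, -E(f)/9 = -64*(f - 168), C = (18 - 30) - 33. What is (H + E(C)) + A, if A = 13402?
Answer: -129093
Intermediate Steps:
C = -45 (C = -12 - 33 = -45)
E(f) = -96768 + 576*f (E(f) = -(-576)*(f - 168) = -(-576)*(-168 + f) = -9*(10752 - 64*f) = -96768 + 576*f)
H = -19807 (H = 4 + (-15978 - 1*3833) = 4 + (-15978 - 3833) = 4 - 19811 = -19807)
(H + E(C)) + A = (-19807 + (-96768 + 576*(-45))) + 13402 = (-19807 + (-96768 - 25920)) + 13402 = (-19807 - 122688) + 13402 = -142495 + 13402 = -129093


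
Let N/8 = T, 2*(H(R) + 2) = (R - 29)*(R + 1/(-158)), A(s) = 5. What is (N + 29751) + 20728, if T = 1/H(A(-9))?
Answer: 61735659/1223 ≈ 50479.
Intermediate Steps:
H(R) = -2 + (-29 + R)*(-1/158 + R)/2 (H(R) = -2 + ((R - 29)*(R + 1/(-158)))/2 = -2 + ((-29 + R)*(R - 1/158))/2 = -2 + ((-29 + R)*(-1/158 + R))/2 = -2 + (-29 + R)*(-1/158 + R)/2)
T = -79/4892 (T = 1/(-603/316 + (1/2)*5**2 - 4583/316*5) = 1/(-603/316 + (1/2)*25 - 22915/316) = 1/(-603/316 + 25/2 - 22915/316) = 1/(-4892/79) = -79/4892 ≈ -0.016149)
N = -158/1223 (N = 8*(-79/4892) = -158/1223 ≈ -0.12919)
(N + 29751) + 20728 = (-158/1223 + 29751) + 20728 = 36385315/1223 + 20728 = 61735659/1223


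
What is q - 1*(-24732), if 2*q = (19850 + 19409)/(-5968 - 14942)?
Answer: 1034252981/41820 ≈ 24731.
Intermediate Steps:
q = -39259/41820 (q = ((19850 + 19409)/(-5968 - 14942))/2 = (39259/(-20910))/2 = (39259*(-1/20910))/2 = (1/2)*(-39259/20910) = -39259/41820 ≈ -0.93876)
q - 1*(-24732) = -39259/41820 - 1*(-24732) = -39259/41820 + 24732 = 1034252981/41820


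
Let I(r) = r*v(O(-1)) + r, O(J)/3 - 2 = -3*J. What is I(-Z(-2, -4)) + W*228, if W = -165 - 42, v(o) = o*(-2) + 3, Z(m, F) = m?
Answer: -47248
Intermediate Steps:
O(J) = 6 - 9*J (O(J) = 6 + 3*(-3*J) = 6 - 9*J)
v(o) = 3 - 2*o (v(o) = -2*o + 3 = 3 - 2*o)
W = -207
I(r) = -26*r (I(r) = r*(3 - 2*(6 - 9*(-1))) + r = r*(3 - 2*(6 + 9)) + r = r*(3 - 2*15) + r = r*(3 - 30) + r = r*(-27) + r = -27*r + r = -26*r)
I(-Z(-2, -4)) + W*228 = -(-26)*(-2) - 207*228 = -26*2 - 47196 = -52 - 47196 = -47248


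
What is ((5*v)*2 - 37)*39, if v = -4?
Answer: -3003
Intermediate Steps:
((5*v)*2 - 37)*39 = ((5*(-4))*2 - 37)*39 = (-20*2 - 37)*39 = (-40 - 37)*39 = -77*39 = -3003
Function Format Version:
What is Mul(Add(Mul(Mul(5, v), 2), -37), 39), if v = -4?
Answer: -3003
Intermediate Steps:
Mul(Add(Mul(Mul(5, v), 2), -37), 39) = Mul(Add(Mul(Mul(5, -4), 2), -37), 39) = Mul(Add(Mul(-20, 2), -37), 39) = Mul(Add(-40, -37), 39) = Mul(-77, 39) = -3003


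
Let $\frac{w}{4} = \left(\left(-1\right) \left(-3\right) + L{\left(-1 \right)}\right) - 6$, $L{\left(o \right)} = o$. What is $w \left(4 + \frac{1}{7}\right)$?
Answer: $- \frac{464}{7} \approx -66.286$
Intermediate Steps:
$w = -16$ ($w = 4 \left(\left(\left(-1\right) \left(-3\right) - 1\right) - 6\right) = 4 \left(\left(3 - 1\right) - 6\right) = 4 \left(2 - 6\right) = 4 \left(-4\right) = -16$)
$w \left(4 + \frac{1}{7}\right) = - 16 \left(4 + \frac{1}{7}\right) = \left(-16\right) \frac{29}{7} = - \frac{464}{7}$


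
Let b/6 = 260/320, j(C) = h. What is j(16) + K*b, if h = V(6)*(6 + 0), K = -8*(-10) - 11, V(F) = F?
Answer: 2979/8 ≈ 372.38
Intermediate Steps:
K = 69 (K = 80 - 11 = 69)
h = 36 (h = 6*(6 + 0) = 6*6 = 36)
j(C) = 36
b = 39/8 (b = 6*(260/320) = 6*(260*(1/320)) = 6*(13/16) = 39/8 ≈ 4.8750)
j(16) + K*b = 36 + 69*(39/8) = 36 + 2691/8 = 2979/8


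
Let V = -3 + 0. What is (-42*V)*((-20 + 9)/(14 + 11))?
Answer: -1386/25 ≈ -55.440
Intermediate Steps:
V = -3
(-42*V)*((-20 + 9)/(14 + 11)) = (-42*(-3))*((-20 + 9)/(14 + 11)) = 126*(-11/25) = -1386/25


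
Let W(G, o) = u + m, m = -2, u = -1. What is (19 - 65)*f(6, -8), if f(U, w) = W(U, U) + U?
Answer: -138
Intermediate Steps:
W(G, o) = -3 (W(G, o) = -1 - 2 = -3)
f(U, w) = -3 + U
(19 - 65)*f(6, -8) = (19 - 65)*(-3 + 6) = -46*3 = -138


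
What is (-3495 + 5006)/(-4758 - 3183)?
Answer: -1511/7941 ≈ -0.19028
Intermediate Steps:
(-3495 + 5006)/(-4758 - 3183) = 1511/(-7941) = 1511*(-1/7941) = -1511/7941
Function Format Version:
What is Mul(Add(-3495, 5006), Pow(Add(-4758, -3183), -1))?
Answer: Rational(-1511, 7941) ≈ -0.19028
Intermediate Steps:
Mul(Add(-3495, 5006), Pow(Add(-4758, -3183), -1)) = Mul(1511, Pow(-7941, -1)) = Mul(1511, Rational(-1, 7941)) = Rational(-1511, 7941)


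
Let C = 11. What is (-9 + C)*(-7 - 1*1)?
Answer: -16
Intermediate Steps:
(-9 + C)*(-7 - 1*1) = (-9 + 11)*(-7 - 1*1) = 2*(-7 - 1) = 2*(-8) = -16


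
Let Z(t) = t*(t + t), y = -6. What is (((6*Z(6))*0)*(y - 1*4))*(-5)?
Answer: 0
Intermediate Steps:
Z(t) = 2*t**2 (Z(t) = t*(2*t) = 2*t**2)
(((6*Z(6))*0)*(y - 1*4))*(-5) = (((6*(2*6**2))*0)*(-6 - 1*4))*(-5) = (((6*(2*36))*0)*(-6 - 4))*(-5) = (((6*72)*0)*(-10))*(-5) = ((432*0)*(-10))*(-5) = (0*(-10))*(-5) = 0*(-5) = 0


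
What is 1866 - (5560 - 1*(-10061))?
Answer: -13755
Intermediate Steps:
1866 - (5560 - 1*(-10061)) = 1866 - (5560 + 10061) = 1866 - 1*15621 = 1866 - 15621 = -13755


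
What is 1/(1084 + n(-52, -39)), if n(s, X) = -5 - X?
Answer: 1/1118 ≈ 0.00089445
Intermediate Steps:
1/(1084 + n(-52, -39)) = 1/(1084 + (-5 - 1*(-39))) = 1/(1084 + (-5 + 39)) = 1/(1084 + 34) = 1/1118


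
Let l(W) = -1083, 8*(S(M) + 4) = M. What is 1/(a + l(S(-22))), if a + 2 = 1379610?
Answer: 1/1378525 ≈ 7.2541e-7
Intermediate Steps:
a = 1379608 (a = -2 + 1379610 = 1379608)
S(M) = -4 + M/8
1/(a + l(S(-22))) = 1/(1379608 - 1083) = 1/1378525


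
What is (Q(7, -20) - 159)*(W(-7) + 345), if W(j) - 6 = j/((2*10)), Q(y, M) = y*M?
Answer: -2096887/20 ≈ -1.0484e+5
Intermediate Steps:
Q(y, M) = M*y
W(j) = 6 + j/20 (W(j) = 6 + j/((2*10)) = 6 + j/20)
(Q(7, -20) - 159)*(W(-7) + 345) = (-20*7 - 159)*((6 + (1/20)*(-7)) + 345) = (-140 - 159)*((6 - 7/20) + 345) = -299*(113/20 + 345) = -299*7013/20 = -2096887/20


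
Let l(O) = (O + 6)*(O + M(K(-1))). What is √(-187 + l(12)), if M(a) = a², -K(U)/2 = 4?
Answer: √1181 ≈ 34.366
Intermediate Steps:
K(U) = -8 (K(U) = -2*4 = -8)
l(O) = (6 + O)*(64 + O) (l(O) = (O + 6)*(O + (-8)²) = (6 + O)*(O + 64) = (6 + O)*(64 + O))
√(-187 + l(12)) = √(-187 + (384 + 12² + 70*12)) = √(-187 + (384 + 144 + 840)) = √(-187 + 1368) = √1181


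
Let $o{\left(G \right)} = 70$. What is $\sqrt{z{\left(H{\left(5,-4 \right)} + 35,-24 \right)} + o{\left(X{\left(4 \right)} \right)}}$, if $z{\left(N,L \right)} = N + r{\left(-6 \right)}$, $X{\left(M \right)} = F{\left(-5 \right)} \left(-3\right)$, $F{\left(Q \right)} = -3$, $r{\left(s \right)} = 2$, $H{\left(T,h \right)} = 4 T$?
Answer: $\sqrt{127} \approx 11.269$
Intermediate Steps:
$X{\left(M \right)} = 9$ ($X{\left(M \right)} = \left(-3\right) \left(-3\right) = 9$)
$z{\left(N,L \right)} = 2 + N$ ($z{\left(N,L \right)} = N + 2 = 2 + N$)
$\sqrt{z{\left(H{\left(5,-4 \right)} + 35,-24 \right)} + o{\left(X{\left(4 \right)} \right)}} = \sqrt{\left(2 + \left(4 \cdot 5 + 35\right)\right) + 70} = \sqrt{\left(2 + \left(20 + 35\right)\right) + 70} = \sqrt{\left(2 + 55\right) + 70} = \sqrt{57 + 70} = \sqrt{127}$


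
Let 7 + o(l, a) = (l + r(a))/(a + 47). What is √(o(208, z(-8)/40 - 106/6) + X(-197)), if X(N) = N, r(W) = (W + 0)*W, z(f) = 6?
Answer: I*√525370684065/53070 ≈ 13.658*I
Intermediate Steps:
r(W) = W² (r(W) = W*W = W²)
o(l, a) = -7 + (l + a²)/(47 + a) (o(l, a) = -7 + (l + a²)/(a + 47) = -7 + (l + a²)/(47 + a))
√(o(208, z(-8)/40 - 106/6) + X(-197)) = √((-329 + 208 + (6/40 - 106/6)² - 7*(6/40 - 106/6))/(47 + (6/40 - 106/6)) - 197) = √((-329 + 208 + (6*(1/40) - 106*⅙)² - 7*(6*(1/40) - 106*⅙))/(47 + (6*(1/40) - 106*⅙)) - 197) = √((-329 + 208 + (3/20 - 53/3)² - 7*(3/20 - 53/3))/(47 + (3/20 - 53/3)) - 197) = √((-329 + 208 + (-1051/60)² - 7*(-1051/60))/(47 - 1051/60) - 197) = √((-329 + 208 + 1104601/3600 + 7357/60)/(1769/60) - 197) = √((60/1769)*(1110421/3600) - 197) = √(1110421/106140 - 197) = √(-19799159/106140) = I*√525370684065/53070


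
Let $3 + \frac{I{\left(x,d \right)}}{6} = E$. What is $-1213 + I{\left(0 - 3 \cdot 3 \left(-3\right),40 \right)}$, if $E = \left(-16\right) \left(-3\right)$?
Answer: $-943$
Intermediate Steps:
$E = 48$
$I{\left(x,d \right)} = 270$ ($I{\left(x,d \right)} = -18 + 6 \cdot 48 = -18 + 288 = 270$)
$-1213 + I{\left(0 - 3 \cdot 3 \left(-3\right),40 \right)} = -1213 + 270 = -943$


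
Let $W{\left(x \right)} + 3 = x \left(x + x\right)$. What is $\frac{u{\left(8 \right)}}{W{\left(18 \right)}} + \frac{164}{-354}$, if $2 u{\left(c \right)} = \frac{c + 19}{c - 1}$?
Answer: $- \frac{245227}{532770} \approx -0.46029$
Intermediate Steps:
$W{\left(x \right)} = -3 + 2 x^{2}$ ($W{\left(x \right)} = -3 + x \left(x + x\right) = -3 + x 2 x = -3 + 2 x^{2}$)
$u{\left(c \right)} = \frac{19 + c}{2 \left(-1 + c\right)}$ ($u{\left(c \right)} = \frac{\left(c + 19\right) \frac{1}{c - 1}}{2} = \frac{\left(19 + c\right) \frac{1}{-1 + c}}{2} = \frac{\frac{1}{-1 + c} \left(19 + c\right)}{2} = \frac{19 + c}{2 \left(-1 + c\right)}$)
$\frac{u{\left(8 \right)}}{W{\left(18 \right)}} + \frac{164}{-354} = \frac{\frac{1}{2} \frac{1}{-1 + 8} \left(19 + 8\right)}{-3 + 2 \cdot 18^{2}} + \frac{164}{-354} = \frac{\frac{1}{2} \cdot \frac{1}{7} \cdot 27}{-3 + 2 \cdot 324} + 164 \left(- \frac{1}{354}\right) = \frac{\frac{1}{2} \cdot \frac{1}{7} \cdot 27}{-3 + 648} - \frac{82}{177} = \frac{27}{14 \cdot 645} - \frac{82}{177} = \frac{27}{14} \cdot \frac{1}{645} - \frac{82}{177} = \frac{9}{3010} - \frac{82}{177} = - \frac{245227}{532770}$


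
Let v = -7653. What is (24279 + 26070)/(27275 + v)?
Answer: 50349/19622 ≈ 2.5659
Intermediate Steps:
(24279 + 26070)/(27275 + v) = (24279 + 26070)/(27275 - 7653) = 50349/19622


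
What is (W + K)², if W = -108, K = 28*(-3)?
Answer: 36864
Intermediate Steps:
K = -84
(W + K)² = (-108 - 84)² = (-192)² = 36864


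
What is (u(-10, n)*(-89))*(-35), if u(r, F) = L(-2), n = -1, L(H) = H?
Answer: -6230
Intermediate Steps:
u(r, F) = -2
(u(-10, n)*(-89))*(-35) = -2*(-89)*(-35) = 178*(-35) = -6230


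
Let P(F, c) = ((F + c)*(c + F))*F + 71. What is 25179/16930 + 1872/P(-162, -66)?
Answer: 212009151363/142573235410 ≈ 1.4870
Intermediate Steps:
P(F, c) = 71 + F*(F + c)² (P(F, c) = ((F + c)*(F + c))*F + 71 = (F + c)²*F + 71 = F*(F + c)² + 71 = 71 + F*(F + c)²)
25179/16930 + 1872/P(-162, -66) = 25179/16930 + 1872/(71 - 162*(-162 - 66)²) = 25179*(1/16930) + 1872/(71 - 162*(-228)²) = 25179/16930 + 1872/(71 - 162*51984) = 25179/16930 + 1872/(71 - 8421408) = 25179/16930 + 1872/(-8421337) = 25179/16930 + 1872*(-1/8421337) = 25179/16930 - 1872/8421337 = 212009151363/142573235410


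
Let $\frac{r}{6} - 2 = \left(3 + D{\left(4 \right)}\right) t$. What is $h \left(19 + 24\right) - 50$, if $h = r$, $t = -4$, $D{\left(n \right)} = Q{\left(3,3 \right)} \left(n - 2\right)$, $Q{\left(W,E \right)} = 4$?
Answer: $-10886$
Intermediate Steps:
$D{\left(n \right)} = -8 + 4 n$ ($D{\left(n \right)} = 4 \left(n - 2\right) = 4 \left(-2 + n\right) = -8 + 4 n$)
$r = -252$ ($r = 12 + 6 \left(3 + \left(-8 + 4 \cdot 4\right)\right) \left(-4\right) = 12 + 6 \left(3 + \left(-8 + 16\right)\right) \left(-4\right) = 12 + 6 \left(3 + 8\right) \left(-4\right) = 12 + 6 \cdot 11 \left(-4\right) = 12 + 6 \left(-44\right) = 12 - 264 = -252$)
$h = -252$
$h \left(19 + 24\right) - 50 = - 252 \left(19 + 24\right) - 50 = \left(-252\right) 43 - 50 = -10836 - 50 = -10886$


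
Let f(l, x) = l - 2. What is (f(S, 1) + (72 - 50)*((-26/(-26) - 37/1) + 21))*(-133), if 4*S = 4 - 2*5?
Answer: 88711/2 ≈ 44356.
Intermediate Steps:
S = -3/2 (S = (4 - 2*5)/4 = (4 - 10)/4 = (¼)*(-6) = -3/2 ≈ -1.5000)
f(l, x) = -2 + l
(f(S, 1) + (72 - 50)*((-26/(-26) - 37/1) + 21))*(-133) = ((-2 - 3/2) + (72 - 50)*((-26/(-26) - 37/1) + 21))*(-133) = (-7/2 + 22*((-26*(-1/26) - 37*1) + 21))*(-133) = (-7/2 + 22*((1 - 37) + 21))*(-133) = (-7/2 + 22*(-36 + 21))*(-133) = (-7/2 + 22*(-15))*(-133) = (-7/2 - 330)*(-133) = -667/2*(-133) = 88711/2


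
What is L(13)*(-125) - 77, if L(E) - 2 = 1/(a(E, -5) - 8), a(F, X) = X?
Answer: -4126/13 ≈ -317.38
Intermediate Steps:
L(E) = 25/13 (L(E) = 2 + 1/(-5 - 8) = 2 + 1/(-13) = 2 - 1/13 = 25/13)
L(13)*(-125) - 77 = (25/13)*(-125) - 77 = -3125/13 - 77 = -4126/13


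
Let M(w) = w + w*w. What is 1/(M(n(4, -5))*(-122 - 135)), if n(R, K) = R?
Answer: -1/5140 ≈ -0.00019455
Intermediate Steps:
M(w) = w + w**2
1/(M(n(4, -5))*(-122 - 135)) = 1/((4*(1 + 4))*(-122 - 135)) = 1/((4*5)*(-257)) = 1/(20*(-257)) = 1/(-5140) = -1/5140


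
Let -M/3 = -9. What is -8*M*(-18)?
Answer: 3888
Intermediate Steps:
M = 27 (M = -3*(-9) = 27)
-8*M*(-18) = -8*27*(-18) = -216*(-18) = 3888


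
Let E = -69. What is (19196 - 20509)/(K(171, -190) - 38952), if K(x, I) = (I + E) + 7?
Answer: 1313/39204 ≈ 0.033491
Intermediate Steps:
K(x, I) = -62 + I (K(x, I) = (I - 69) + 7 = (-69 + I) + 7 = -62 + I)
(19196 - 20509)/(K(171, -190) - 38952) = (19196 - 20509)/((-62 - 190) - 38952) = -1313/(-252 - 38952) = -1313/(-39204) = -1313*(-1/39204) = 1313/39204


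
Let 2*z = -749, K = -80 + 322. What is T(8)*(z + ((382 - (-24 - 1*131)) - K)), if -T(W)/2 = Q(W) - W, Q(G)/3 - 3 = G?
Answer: 3975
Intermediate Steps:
Q(G) = 9 + 3*G
K = 242
z = -749/2 (z = (1/2)*(-749) = -749/2 ≈ -374.50)
T(W) = -18 - 4*W (T(W) = -2*((9 + 3*W) - W) = -2*(9 + 2*W) = -18 - 4*W)
T(8)*(z + ((382 - (-24 - 1*131)) - K)) = (-18 - 4*8)*(-749/2 + ((382 - (-24 - 1*131)) - 1*242)) = (-18 - 32)*(-749/2 + ((382 - (-24 - 131)) - 242)) = -50*(-749/2 + ((382 - 1*(-155)) - 242)) = -50*(-749/2 + ((382 + 155) - 242)) = -50*(-749/2 + (537 - 242)) = -50*(-749/2 + 295) = -50*(-159/2) = 3975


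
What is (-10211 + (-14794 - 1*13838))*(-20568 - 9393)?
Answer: 1163775123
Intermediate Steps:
(-10211 + (-14794 - 1*13838))*(-20568 - 9393) = (-10211 + (-14794 - 13838))*(-29961) = (-10211 - 28632)*(-29961) = -38843*(-29961) = 1163775123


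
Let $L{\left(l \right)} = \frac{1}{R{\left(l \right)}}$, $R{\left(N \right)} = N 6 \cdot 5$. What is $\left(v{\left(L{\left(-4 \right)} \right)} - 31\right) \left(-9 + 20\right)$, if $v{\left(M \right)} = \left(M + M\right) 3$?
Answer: $- \frac{6831}{20} \approx -341.55$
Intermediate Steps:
$R{\left(N \right)} = 30 N$ ($R{\left(N \right)} = 6 N 5 = 30 N$)
$L{\left(l \right)} = \frac{1}{30 l}$
$v{\left(M \right)} = 6 M$ ($v{\left(M \right)} = 2 M 3 = 6 M$)
$\left(v{\left(L{\left(-4 \right)} \right)} - 31\right) \left(-9 + 20\right) = \left(6 \frac{1}{30 \left(-4\right)} - 31\right) \left(-9 + 20\right) = \left(6 \cdot \frac{1}{30} \left(- \frac{1}{4}\right) - 31\right) 11 = \left(6 \left(- \frac{1}{120}\right) - 31\right) 11 = \left(- \frac{1}{20} - 31\right) 11 = \left(- \frac{621}{20}\right) 11 = - \frac{6831}{20}$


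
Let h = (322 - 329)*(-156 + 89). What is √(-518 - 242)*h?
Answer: 938*I*√190 ≈ 12929.0*I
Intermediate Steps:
h = 469 (h = -7*(-67) = 469)
√(-518 - 242)*h = √(-518 - 242)*469 = √(-760)*469 = (2*I*√190)*469 = 938*I*√190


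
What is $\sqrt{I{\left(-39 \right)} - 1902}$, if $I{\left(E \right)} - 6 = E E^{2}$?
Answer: $i \sqrt{61215} \approx 247.42 i$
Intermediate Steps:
$I{\left(E \right)} = 6 + E^{3}$ ($I{\left(E \right)} = 6 + E E^{2} = 6 + E^{3}$)
$\sqrt{I{\left(-39 \right)} - 1902} = \sqrt{\left(6 + \left(-39\right)^{3}\right) - 1902} = \sqrt{\left(6 - 59319\right) - 1902} = \sqrt{-59313 - 1902} = \sqrt{-61215} = i \sqrt{61215}$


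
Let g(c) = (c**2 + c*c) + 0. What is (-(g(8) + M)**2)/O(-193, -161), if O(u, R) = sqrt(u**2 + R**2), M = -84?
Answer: -968*sqrt(63170)/31585 ≈ -7.7028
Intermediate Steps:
O(u, R) = sqrt(R**2 + u**2)
g(c) = 2*c**2 (g(c) = (c**2 + c**2) + 0 = 2*c**2 + 0 = 2*c**2)
(-(g(8) + M)**2)/O(-193, -161) = (-(2*8**2 - 84)**2)/(sqrt((-161)**2 + (-193)**2)) = (-(2*64 - 84)**2)/(sqrt(25921 + 37249)) = (-(128 - 84)**2)/(sqrt(63170)) = (-1*44**2)*(sqrt(63170)/63170) = (-1*1936)*(sqrt(63170)/63170) = -968*sqrt(63170)/31585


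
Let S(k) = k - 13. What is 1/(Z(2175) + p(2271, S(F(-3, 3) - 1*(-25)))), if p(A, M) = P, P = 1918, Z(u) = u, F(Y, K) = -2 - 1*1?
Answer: 1/4093 ≈ 0.00024432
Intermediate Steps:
F(Y, K) = -3 (F(Y, K) = -2 - 1 = -3)
S(k) = -13 + k
p(A, M) = 1918
1/(Z(2175) + p(2271, S(F(-3, 3) - 1*(-25)))) = 1/(2175 + 1918) = 1/4093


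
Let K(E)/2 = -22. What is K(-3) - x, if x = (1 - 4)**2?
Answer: -53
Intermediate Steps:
K(E) = -44 (K(E) = 2*(-22) = -44)
x = 9 (x = (-3)**2 = 9)
K(-3) - x = -44 - 1*9 = -44 - 9 = -53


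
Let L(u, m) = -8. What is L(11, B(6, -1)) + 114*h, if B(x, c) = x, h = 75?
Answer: 8542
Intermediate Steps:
L(11, B(6, -1)) + 114*h = -8 + 114*75 = -8 + 8550 = 8542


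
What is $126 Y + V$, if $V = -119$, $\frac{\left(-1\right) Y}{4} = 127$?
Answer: $-64127$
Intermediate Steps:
$Y = -508$ ($Y = \left(-4\right) 127 = -508$)
$126 Y + V = 126 \left(-508\right) - 119 = -64008 - 119 = -64127$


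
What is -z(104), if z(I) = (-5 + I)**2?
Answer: -9801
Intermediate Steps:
-z(104) = -(-5 + 104)**2 = -1*99**2 = -1*9801 = -9801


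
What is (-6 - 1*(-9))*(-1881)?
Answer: -5643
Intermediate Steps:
(-6 - 1*(-9))*(-1881) = (-6 + 9)*(-1881) = 3*(-1881) = -5643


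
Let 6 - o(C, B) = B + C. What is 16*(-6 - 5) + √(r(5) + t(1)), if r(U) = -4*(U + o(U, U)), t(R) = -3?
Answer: -176 + I*√7 ≈ -176.0 + 2.6458*I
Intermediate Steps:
o(C, B) = 6 - B - C (o(C, B) = 6 - (B + C) = 6 + (-B - C) = 6 - B - C)
r(U) = -24 + 4*U (r(U) = -4*(U + (6 - U - U)) = -4*(U + (6 - 2*U)) = -4*(6 - U) = -24 + 4*U)
16*(-6 - 5) + √(r(5) + t(1)) = 16*(-6 - 5) + √((-24 + 4*5) - 3) = 16*(-11) + √((-24 + 20) - 3) = -176 + √(-4 - 3) = -176 + √(-7) = -176 + I*√7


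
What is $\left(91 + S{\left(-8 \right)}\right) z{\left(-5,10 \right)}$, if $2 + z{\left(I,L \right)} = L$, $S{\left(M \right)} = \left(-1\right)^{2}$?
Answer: $736$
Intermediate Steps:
$S{\left(M \right)} = 1$
$z{\left(I,L \right)} = -2 + L$
$\left(91 + S{\left(-8 \right)}\right) z{\left(-5,10 \right)} = \left(91 + 1\right) \left(-2 + 10\right) = 92 \cdot 8 = 736$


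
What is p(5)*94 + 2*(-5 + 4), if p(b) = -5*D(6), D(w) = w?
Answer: -2822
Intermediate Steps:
p(b) = -30 (p(b) = -5*6 = -30)
p(5)*94 + 2*(-5 + 4) = -30*94 + 2*(-5 + 4) = -2820 + 2*(-1) = -2820 - 2 = -2822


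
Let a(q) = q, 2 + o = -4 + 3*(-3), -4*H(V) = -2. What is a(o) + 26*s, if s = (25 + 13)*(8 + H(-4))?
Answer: 8383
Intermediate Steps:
H(V) = ½ (H(V) = -¼*(-2) = ½)
o = -15 (o = -2 + (-4 + 3*(-3)) = -2 + (-4 - 9) = -2 - 13 = -15)
s = 323 (s = (25 + 13)*(8 + ½) = 38*(17/2) = 323)
a(o) + 26*s = -15 + 26*323 = -15 + 8398 = 8383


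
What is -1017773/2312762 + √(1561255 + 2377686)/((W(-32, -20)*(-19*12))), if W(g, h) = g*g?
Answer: -1017773/2312762 - √3938941/233472 ≈ -0.44857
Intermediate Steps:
W(g, h) = g²
-1017773/2312762 + √(1561255 + 2377686)/((W(-32, -20)*(-19*12))) = -1017773/2312762 + √(1561255 + 2377686)/(((-32)²*(-19*12))) = -1017773*1/2312762 + √3938941/((1024*(-228))) = -1017773/2312762 + √3938941/(-233472) = -1017773/2312762 + √3938941*(-1/233472) = -1017773/2312762 - √3938941/233472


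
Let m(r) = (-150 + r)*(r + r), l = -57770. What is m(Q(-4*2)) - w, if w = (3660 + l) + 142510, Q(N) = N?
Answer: -85872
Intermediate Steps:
m(r) = 2*r*(-150 + r) (m(r) = (-150 + r)*(2*r) = 2*r*(-150 + r))
w = 88400 (w = (3660 - 57770) + 142510 = -54110 + 142510 = 88400)
m(Q(-4*2)) - w = 2*(-4*2)*(-150 - 4*2) - 1*88400 = 2*(-8)*(-150 - 8) - 88400 = 2*(-8)*(-158) - 88400 = 2528 - 88400 = -85872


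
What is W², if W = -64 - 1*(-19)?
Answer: 2025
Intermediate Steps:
W = -45 (W = -64 + 19 = -45)
W² = (-45)² = 2025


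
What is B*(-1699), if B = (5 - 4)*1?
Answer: -1699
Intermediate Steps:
B = 1 (B = 1*1 = 1)
B*(-1699) = 1*(-1699) = -1699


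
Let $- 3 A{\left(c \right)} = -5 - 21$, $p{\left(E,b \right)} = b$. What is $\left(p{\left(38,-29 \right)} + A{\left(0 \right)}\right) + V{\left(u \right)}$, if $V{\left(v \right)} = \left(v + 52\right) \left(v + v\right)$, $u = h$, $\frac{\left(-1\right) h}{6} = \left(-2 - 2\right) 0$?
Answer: $- \frac{61}{3} \approx -20.333$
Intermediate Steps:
$A{\left(c \right)} = \frac{26}{3}$ ($A{\left(c \right)} = - \frac{-5 - 21}{3} = \left(- \frac{1}{3}\right) \left(-26\right) = \frac{26}{3}$)
$h = 0$ ($h = - 6 \left(-2 - 2\right) 0 = - 6 \left(\left(-4\right) 0\right) = \left(-6\right) 0 = 0$)
$u = 0$
$V{\left(v \right)} = 2 v \left(52 + v\right)$ ($V{\left(v \right)} = \left(52 + v\right) 2 v = 2 v \left(52 + v\right)$)
$\left(p{\left(38,-29 \right)} + A{\left(0 \right)}\right) + V{\left(u \right)} = \left(-29 + \frac{26}{3}\right) + 2 \cdot 0 \left(52 + 0\right) = - \frac{61}{3} + 2 \cdot 0 \cdot 52 = - \frac{61}{3} + 0 = - \frac{61}{3}$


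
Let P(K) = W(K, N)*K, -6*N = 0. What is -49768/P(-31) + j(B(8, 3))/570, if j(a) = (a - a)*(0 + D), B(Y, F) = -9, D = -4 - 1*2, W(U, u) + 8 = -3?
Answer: -49768/341 ≈ -145.95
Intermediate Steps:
N = 0 (N = -⅙*0 = 0)
W(U, u) = -11 (W(U, u) = -8 - 3 = -11)
D = -6 (D = -4 - 2 = -6)
P(K) = -11*K
j(a) = 0 (j(a) = (a - a)*(0 - 6) = 0*(-6) = 0)
-49768/P(-31) + j(B(8, 3))/570 = -49768/((-11*(-31))) + 0/570 = -49768/341 + 0*(1/570) = -49768*1/341 + 0 = -49768/341 + 0 = -49768/341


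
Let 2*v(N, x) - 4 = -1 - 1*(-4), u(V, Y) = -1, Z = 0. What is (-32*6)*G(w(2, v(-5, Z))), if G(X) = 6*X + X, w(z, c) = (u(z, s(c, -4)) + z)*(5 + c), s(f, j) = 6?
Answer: -11424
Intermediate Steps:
v(N, x) = 7/2 (v(N, x) = 2 + (-1 - 1*(-4))/2 = 2 + (-1 + 4)/2 = 2 + (½)*3 = 2 + 3/2 = 7/2)
w(z, c) = (-1 + z)*(5 + c)
G(X) = 7*X
(-32*6)*G(w(2, v(-5, Z))) = (-32*6)*(7*(-5 - 1*7/2 + 5*2 + (7/2)*2)) = -1344*(-5 - 7/2 + 10 + 7) = -1344*17/2 = -192*119/2 = -11424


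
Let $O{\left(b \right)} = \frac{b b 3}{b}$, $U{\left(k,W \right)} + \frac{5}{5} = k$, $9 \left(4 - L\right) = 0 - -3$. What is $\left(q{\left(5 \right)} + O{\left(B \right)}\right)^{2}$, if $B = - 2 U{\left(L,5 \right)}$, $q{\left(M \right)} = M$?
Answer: $121$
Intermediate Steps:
$L = \frac{11}{3}$ ($L = 4 - \frac{0 - -3}{9} = 4 - \frac{0 + 3}{9} = 4 - \frac{1}{3} = \frac{11}{3} \approx 3.6667$)
$U{\left(k,W \right)} = -1 + k$
$B = - \frac{16}{3}$ ($B = - 2 \left(-1 + \frac{11}{3}\right) = \left(-2\right) \frac{8}{3} = - \frac{16}{3} \approx -5.3333$)
$O{\left(b \right)} = 3 b$ ($O{\left(b \right)} = \frac{b^{2} \cdot 3}{b} = \frac{3 b^{2}}{b} = 3 b$)
$\left(q{\left(5 \right)} + O{\left(B \right)}\right)^{2} = \left(5 + 3 \left(- \frac{16}{3}\right)\right)^{2} = \left(5 - 16\right)^{2} = \left(-11\right)^{2} = 121$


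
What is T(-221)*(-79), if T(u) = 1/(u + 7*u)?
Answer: 79/1768 ≈ 0.044683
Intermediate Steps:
T(u) = 1/(8*u)
T(-221)*(-79) = ((⅛)/(-221))*(-79) = ((⅛)*(-1/221))*(-79) = -1/1768*(-79) = 79/1768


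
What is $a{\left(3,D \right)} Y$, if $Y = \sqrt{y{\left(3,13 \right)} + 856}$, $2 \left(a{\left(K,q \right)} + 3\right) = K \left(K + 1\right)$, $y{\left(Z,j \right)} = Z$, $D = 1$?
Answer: $3 \sqrt{859} \approx 87.926$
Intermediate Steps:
$a{\left(K,q \right)} = -3 + \frac{K \left(1 + K\right)}{2}$ ($a{\left(K,q \right)} = -3 + \frac{K \left(K + 1\right)}{2} = -3 + \frac{K \left(1 + K\right)}{2}$)
$Y = \sqrt{859}$ ($Y = \sqrt{3 + 856} = \sqrt{859} \approx 29.309$)
$a{\left(3,D \right)} Y = \left(-3 + \frac{1}{2} \cdot 3 + \frac{3^{2}}{2}\right) \sqrt{859} = \left(-3 + \frac{3}{2} + \frac{1}{2} \cdot 9\right) \sqrt{859} = \left(-3 + \frac{3}{2} + \frac{9}{2}\right) \sqrt{859} = 3 \sqrt{859}$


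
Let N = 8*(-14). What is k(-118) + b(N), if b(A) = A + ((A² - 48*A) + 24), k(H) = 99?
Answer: 17931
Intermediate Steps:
N = -112
b(A) = 24 + A² - 47*A (b(A) = A + (24 + A² - 48*A) = 24 + A² - 47*A)
k(-118) + b(N) = 99 + (24 + (-112)² - 47*(-112)) = 99 + (24 + 12544 + 5264) = 99 + 17832 = 17931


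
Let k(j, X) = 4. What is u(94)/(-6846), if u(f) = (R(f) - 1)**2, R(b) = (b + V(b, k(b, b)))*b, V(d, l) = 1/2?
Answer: -39444962/3423 ≈ -11524.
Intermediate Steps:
V(d, l) = 1/2
R(b) = b*(1/2 + b) (R(b) = (b + 1/2)*b = (1/2 + b)*b = b*(1/2 + b))
u(f) = (-1 + f*(1/2 + f))**2 (u(f) = (f*(1/2 + f) - 1)**2 = (-1 + f*(1/2 + f))**2)
u(94)/(-6846) = ((-2 + 94*(1 + 2*94))**2/4)/(-6846) = ((-2 + 94*(1 + 188))**2/4)*(-1/6846) = ((-2 + 94*189)**2/4)*(-1/6846) = ((-2 + 17766)**2/4)*(-1/6846) = ((1/4)*17764**2)*(-1/6846) = ((1/4)*315559696)*(-1/6846) = 78889924*(-1/6846) = -39444962/3423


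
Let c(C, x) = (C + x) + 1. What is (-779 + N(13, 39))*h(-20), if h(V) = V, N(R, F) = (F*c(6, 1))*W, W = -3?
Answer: 34300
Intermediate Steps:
c(C, x) = 1 + C + x
N(R, F) = -24*F (N(R, F) = (F*(1 + 6 + 1))*(-3) = (F*8)*(-3) = (8*F)*(-3) = -24*F)
(-779 + N(13, 39))*h(-20) = (-779 - 24*39)*(-20) = (-779 - 936)*(-20) = -1715*(-20) = 34300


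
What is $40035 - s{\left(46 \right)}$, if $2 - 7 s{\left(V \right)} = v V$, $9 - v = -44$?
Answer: $40383$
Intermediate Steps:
$v = 53$ ($v = 9 - -44 = 9 + 44 = 53$)
$s{\left(V \right)} = \frac{2}{7} - \frac{53 V}{7}$
$40035 - s{\left(46 \right)} = 40035 - \left(\frac{2}{7} - \frac{2438}{7}\right) = 40035 - -348 = 40035 + 348 = 40383$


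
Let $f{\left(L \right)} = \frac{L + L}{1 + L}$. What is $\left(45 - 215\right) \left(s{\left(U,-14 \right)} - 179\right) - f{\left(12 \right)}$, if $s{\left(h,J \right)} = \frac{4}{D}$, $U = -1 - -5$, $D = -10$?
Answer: $\frac{396450}{13} \approx 30496.0$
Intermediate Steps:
$U = 4$ ($U = -1 + 5 = 4$)
$s{\left(h,J \right)} = - \frac{2}{5}$ ($s{\left(h,J \right)} = \frac{4}{-10} = 4 \left(- \frac{1}{10}\right) = - \frac{2}{5}$)
$f{\left(L \right)} = \frac{2 L}{1 + L}$
$\left(45 - 215\right) \left(s{\left(U,-14 \right)} - 179\right) - f{\left(12 \right)} = \left(45 - 215\right) \left(- \frac{2}{5} - 179\right) - 2 \cdot 12 \frac{1}{1 + 12} = \left(-170\right) \left(- \frac{897}{5}\right) - 2 \cdot 12 \cdot \frac{1}{13} = 30498 - 2 \cdot 12 \cdot \frac{1}{13} = 30498 - \frac{24}{13} = \frac{396450}{13}$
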